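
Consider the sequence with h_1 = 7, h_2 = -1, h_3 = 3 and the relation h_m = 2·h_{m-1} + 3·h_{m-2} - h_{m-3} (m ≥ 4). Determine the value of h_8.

-59

h_4 = -4  h_5 = 2  h_6 = -11  h_7 = -12  h_8 = -59.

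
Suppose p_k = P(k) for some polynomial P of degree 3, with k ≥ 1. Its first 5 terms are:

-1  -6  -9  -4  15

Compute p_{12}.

1st diffs: -5, -3, 5, 19.
2nd diffs: 2, 8, 14.
3rd diffs: 6, 6 (constant).
Newton forward-difference form: p_k = -1 + (-5)·C(k-1,1) + 2·C(k-1,2) + 6·C(k-1,3).
At k = 12: k-1 = 11, so p_{12} = -1 - 55 + 110 + 990 = 1044.

1044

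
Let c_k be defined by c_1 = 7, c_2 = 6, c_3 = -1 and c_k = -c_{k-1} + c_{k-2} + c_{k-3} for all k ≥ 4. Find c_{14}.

Compute successive terms:
c_4 = 14  c_5 = -9  c_6 = 22  …  c_{11} = -33  c_{12} = 46  c_{13} = -41  c_{14} = 54.

54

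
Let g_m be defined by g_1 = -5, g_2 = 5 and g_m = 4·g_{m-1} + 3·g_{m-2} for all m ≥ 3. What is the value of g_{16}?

3392646515

Applying the relation repeatedly:
g_3 = 5, g_4 = 35, g_5 = 155, …, g_{13} = 33835355, g_{14} = 157190645, g_{15} = 730268645, g_{16} = 3392646515.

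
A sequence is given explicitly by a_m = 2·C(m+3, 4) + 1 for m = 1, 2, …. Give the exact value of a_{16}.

7753

C(19, 4) = 3876, so a_{16} = 7753.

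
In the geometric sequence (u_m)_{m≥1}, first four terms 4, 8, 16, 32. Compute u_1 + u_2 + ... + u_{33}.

34359738364

Common ratio r = 2.
u_m = 4·2^(m-1).
S = 4·(2^33 - 1)/(2 - 1) = 4·(8589934592 - 1)/(1) = 34359738364.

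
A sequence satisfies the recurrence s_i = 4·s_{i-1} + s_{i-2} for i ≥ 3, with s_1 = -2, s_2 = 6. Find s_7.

Compute successive terms:
s_3 = 22  s_4 = 94  s_5 = 398  s_6 = 1686  s_7 = 7142.

7142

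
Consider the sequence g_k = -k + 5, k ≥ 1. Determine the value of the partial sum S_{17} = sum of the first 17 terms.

-68

Over k = 1..17: Σk = 153.
Total = (-1)·153 + (5)·17 = -68.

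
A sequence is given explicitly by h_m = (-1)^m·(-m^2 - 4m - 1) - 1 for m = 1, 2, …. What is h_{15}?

(-1)^15 = -1; -m^2 - 4m - 1 at m=15 is -286; so h_{15} = 285.

285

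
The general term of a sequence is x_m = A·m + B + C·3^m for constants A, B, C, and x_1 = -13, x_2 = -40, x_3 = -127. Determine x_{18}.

The three given values yield: A + B + 3C = -13; 2A + B + 9C = -40; 3A + B + 27C = -127.
Subtracting the first from the second: A + 6C = -27.
Subtracting the second from the third: A + 18C = -87.
Solving: C = -5, A = 3, then B = -1.
Therefore x_{18} = 54 + (-1) + (-5)·387420489 = -1937102392.

-1937102392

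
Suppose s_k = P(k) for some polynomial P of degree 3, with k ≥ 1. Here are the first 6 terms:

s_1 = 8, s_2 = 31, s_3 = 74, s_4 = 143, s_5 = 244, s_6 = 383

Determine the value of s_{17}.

1st diffs: 23, 43, 69, 101, 139.
2nd diffs: 20, 26, 32, 38.
3rd diffs: 6, 6, 6 (constant).
Newton forward-difference form: s_k = 8 + 23·C(k-1,1) + 20·C(k-1,2) + 6·C(k-1,3).
At k = 17: k-1 = 16, so s_{17} = 8 + 368 + 2400 + 3360 = 6136.

6136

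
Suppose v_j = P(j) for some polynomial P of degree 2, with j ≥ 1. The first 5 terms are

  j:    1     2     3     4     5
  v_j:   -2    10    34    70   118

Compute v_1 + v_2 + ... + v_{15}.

1st diffs: 12, 24, 36, 48.
2nd diffs: 12, 12, 12 (constant).
Newton forward-difference form: v_j = -2 + 12·C(j-1,1) + 12·C(j-1,2).
Continuing: …, 178, 250, 334, 430, …, v_{15} = 1258.
Summing j = 1..15 (15 terms) gives 6690.

6690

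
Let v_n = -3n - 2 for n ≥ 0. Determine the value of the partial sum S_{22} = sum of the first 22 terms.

-737

Over n = 0..21: Σn = 231.
Total = (-3)·231 + (-2)·22 = -737.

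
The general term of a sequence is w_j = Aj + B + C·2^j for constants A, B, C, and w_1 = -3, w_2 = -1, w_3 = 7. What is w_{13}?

24519

Write the equations: A + B + 2C = -3; 2A + B + 4C = -1; 3A + B + 8C = 7.
Subtracting the first from the second: A + 2C = 2.
Subtracting the second from the third: A + 4C = 8.
Solving: C = 3, A = -4, then B = -5.
So w_j = -4·j + (-5) + 3·2^j; at j=13 this is 24519.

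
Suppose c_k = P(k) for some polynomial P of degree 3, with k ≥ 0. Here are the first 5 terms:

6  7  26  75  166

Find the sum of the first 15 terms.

24765

1st diffs: 1, 19, 49, 91.
2nd diffs: 18, 30, 42.
3rd diffs: 12, 12 (constant).
Newton forward-difference form: c_k = 6 + 1·C(k,1) + 18·C(k,2) + 12·C(k,3).
Continuing: …, 311, 522, 811, 1190, …, c_{14} = 6026.
Summing k = 0..14 (15 terms) gives 24765.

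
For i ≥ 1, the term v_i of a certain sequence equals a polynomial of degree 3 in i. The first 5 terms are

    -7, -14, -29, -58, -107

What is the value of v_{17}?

1st diffs: -7, -15, -29, -49.
2nd diffs: -8, -14, -20.
3rd diffs: -6, -6 (constant).
Newton forward-difference form: v_i = -7 + (-7)·C(i-1,1) + (-8)·C(i-1,2) + (-6)·C(i-1,3).
At i = 17: i-1 = 16, so v_{17} = -7 - 112 - 960 - 3360 = -4439.

-4439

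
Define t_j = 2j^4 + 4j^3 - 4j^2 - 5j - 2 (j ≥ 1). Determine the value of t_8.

9942

t_8 = 2·8^4 + 4·8^3 - 4·8^2 - 5·8 - 2 = 9942.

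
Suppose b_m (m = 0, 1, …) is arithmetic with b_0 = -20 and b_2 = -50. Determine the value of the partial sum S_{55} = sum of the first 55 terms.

-23375

Common difference d = (-50 - (-20)) / (2 - 0) = -15.
b_m = -20 + (m - 0)·(-15).
b_{54} = -830; S = 55·(-20 + (-830))/2 = -23375.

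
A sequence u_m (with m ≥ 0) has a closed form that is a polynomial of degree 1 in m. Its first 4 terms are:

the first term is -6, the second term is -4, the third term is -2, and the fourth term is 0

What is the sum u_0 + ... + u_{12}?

1st diffs: 2, 2, 2 (constant).
So u_m = 2m - 6.
Continuing: …, 2, 4, 6, 8, …, u_{12} = 18.
Summing m = 0..12 (13 terms) gives 78.

78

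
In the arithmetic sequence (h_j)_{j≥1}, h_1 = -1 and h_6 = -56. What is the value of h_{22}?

-232

Common difference d = (-56 - (-1)) / (6 - 1) = -11.
h_j = -1 + (j - 1)·(-11).
h_{22} = -1 + 21·(-11) = -232.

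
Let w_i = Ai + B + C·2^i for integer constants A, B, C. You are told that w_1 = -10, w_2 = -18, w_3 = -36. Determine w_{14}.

Write the equations: A + B + 2C = -10; 2A + B + 4C = -18; 3A + B + 8C = -36.
Subtracting the first from the second: A + 2C = -8.
Subtracting the second from the third: A + 4C = -18.
Solving: C = -5, A = 2, then B = -2.
So w_i = 2·i + (-2) + (-5)·2^i; at i=14 this is -81894.

-81894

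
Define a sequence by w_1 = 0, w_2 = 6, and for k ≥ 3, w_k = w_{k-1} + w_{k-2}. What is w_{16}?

Applying the relation repeatedly:
w_3 = 6, w_4 = 12, w_5 = 18, …, w_{13} = 864, w_{14} = 1398, w_{15} = 2262, w_{16} = 3660.

3660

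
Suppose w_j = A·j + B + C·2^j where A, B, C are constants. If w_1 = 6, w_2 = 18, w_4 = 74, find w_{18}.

Write the equations: A + B + 2C = 6; 2A + B + 4C = 18; 4A + B + 16C = 74.
Subtracting the first from the second: A + 2C = 12.
Subtracting the second from the third: 2A + 12C = 56.
Solving: C = 4, A = 4, then B = -6.
Hence w_{18} = 4·18 + (-6) + 4·262144 = 1048642.

1048642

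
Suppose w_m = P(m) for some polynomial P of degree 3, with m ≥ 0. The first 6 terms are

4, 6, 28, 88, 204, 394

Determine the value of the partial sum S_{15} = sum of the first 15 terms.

1st diffs: 2, 22, 60, 116, 190.
2nd diffs: 20, 38, 56, 74.
3rd diffs: 18, 18, 18 (constant).
Newton forward-difference form: w_m = 4 + 2·C(m,1) + 20·C(m,2) + 18·C(m,3).
Continuing: …, 676, 1068, 1588, 2254, …, w_{14} = 8404.
Summing m = 0..14 (15 terms) gives 33940.

33940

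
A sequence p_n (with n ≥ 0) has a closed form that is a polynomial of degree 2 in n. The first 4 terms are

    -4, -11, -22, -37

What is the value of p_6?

-106

1st diffs: -7, -11, -15.
2nd diffs: -4, -4 (constant).
Newton forward-difference form: p_n = -4 + (-7)·C(n,1) + (-4)·C(n,2).
At n = 6: n = 6, so p_6 = -4 - 42 - 60 = -106.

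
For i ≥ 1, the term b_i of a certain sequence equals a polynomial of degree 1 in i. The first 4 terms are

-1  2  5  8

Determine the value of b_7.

1st diffs: 3, 3, 3 (constant).
So b_i = 3i - 4.
Evaluating at i = 7 gives b_7 = 17.

17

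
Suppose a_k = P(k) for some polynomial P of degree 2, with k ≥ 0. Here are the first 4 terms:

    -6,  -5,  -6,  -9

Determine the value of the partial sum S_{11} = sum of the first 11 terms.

1st diffs: 1, -1, -3.
2nd diffs: -2, -2 (constant).
So a_k = -k^2 + 2k - 6.
Continuing: …, -14, -21, -30, -41, …, a_{10} = -86.
Summing k = 0..10 (11 terms) gives -341.

-341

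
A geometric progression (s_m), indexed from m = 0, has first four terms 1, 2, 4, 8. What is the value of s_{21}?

2097152

Common ratio r = 2.
s_m = 1·2^(m-0).
s_{21} = 1·2^21 = 2097152.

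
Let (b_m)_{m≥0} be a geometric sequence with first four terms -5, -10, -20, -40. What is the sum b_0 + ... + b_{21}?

Common ratio r = 2.
b_m = (-5)·2^(m-0).
S = (-5)·(2^22 - 1)/(2 - 1) = (-5)·(4194304 - 1)/(1) = -20971515.

-20971515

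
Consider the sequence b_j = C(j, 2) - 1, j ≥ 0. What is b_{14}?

90

C(14, 2) = 91, so b_{14} = 90.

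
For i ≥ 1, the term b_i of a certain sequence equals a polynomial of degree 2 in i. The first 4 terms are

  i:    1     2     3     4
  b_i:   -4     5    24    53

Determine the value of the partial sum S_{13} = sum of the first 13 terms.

3510

1st diffs: 9, 19, 29.
2nd diffs: 10, 10 (constant).
So b_i = 5i^2 - 6i - 3.
Continuing: …, 92, 141, 200, 269, …, b_{13} = 764.
Summing i = 1..13 (13 terms) gives 3510.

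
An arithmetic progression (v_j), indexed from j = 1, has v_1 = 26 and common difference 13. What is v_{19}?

260

v_j = 26 + (j - 1)·13.
v_{19} = 26 + 18·13 = 260.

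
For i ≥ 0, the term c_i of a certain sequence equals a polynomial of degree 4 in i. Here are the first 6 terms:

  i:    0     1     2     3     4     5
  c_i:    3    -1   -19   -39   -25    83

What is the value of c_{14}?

1st diffs: -4, -18, -20, 14, 108.
2nd diffs: -14, -2, 34, 94.
3rd diffs: 12, 36, 60.
4th diffs: 24, 24 (constant).
Newton forward-difference form: c_i = 3 + (-4)·C(i,1) + (-14)·C(i,2) + 12·C(i,3) + 24·C(i,4).
At i = 14: i = 14, so c_{14} = 3 - 56 - 1274 + 4368 + 24024 = 27065.

27065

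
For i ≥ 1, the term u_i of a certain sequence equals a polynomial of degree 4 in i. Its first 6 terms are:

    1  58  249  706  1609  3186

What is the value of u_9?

14961

1st diffs: 57, 191, 457, 903, 1577.
2nd diffs: 134, 266, 446, 674.
3rd diffs: 132, 180, 228.
4th diffs: 48, 48 (constant).
Newton forward-difference form: u_i = 1 + 57·C(i-1,1) + 134·C(i-1,2) + 132·C(i-1,3) + 48·C(i-1,4).
At i = 9: i-1 = 8, so u_9 = 1 + 456 + 3752 + 7392 + 3360 = 14961.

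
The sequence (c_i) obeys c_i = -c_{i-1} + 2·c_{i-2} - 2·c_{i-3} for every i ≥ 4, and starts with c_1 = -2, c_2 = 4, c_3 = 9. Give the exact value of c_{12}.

Step forward from the initial values:
c_4 = 3  c_5 = 7  c_6 = -19  c_7 = 27  c_8 = -79  c_9 = 171  c_{10} = -383  c_{11} = 883  c_{12} = -1991.

-1991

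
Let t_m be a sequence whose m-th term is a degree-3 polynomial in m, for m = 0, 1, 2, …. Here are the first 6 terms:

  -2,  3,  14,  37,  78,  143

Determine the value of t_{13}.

2247

1st diffs: 5, 11, 23, 41, 65.
2nd diffs: 6, 12, 18, 24.
3rd diffs: 6, 6, 6 (constant).
Newton forward-difference form: t_m = -2 + 5·C(m,1) + 6·C(m,2) + 6·C(m,3).
At m = 13: m = 13, so t_{13} = -2 + 65 + 468 + 1716 = 2247.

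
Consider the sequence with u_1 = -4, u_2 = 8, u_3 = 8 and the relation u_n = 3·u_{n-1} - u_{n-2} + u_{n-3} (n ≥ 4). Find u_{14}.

359000

Applying the relation repeatedly:
u_4 = 12  u_5 = 36  u_6 = 104  …  u_{11} = 16904  u_{12} = 46812  u_{13} = 129636  u_{14} = 359000.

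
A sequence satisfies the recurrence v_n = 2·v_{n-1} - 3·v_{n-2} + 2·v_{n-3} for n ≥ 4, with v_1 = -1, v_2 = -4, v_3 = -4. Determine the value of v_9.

Compute successive terms:
v_4 = 2  v_5 = 8  v_6 = 2  v_7 = -16  v_8 = -22  v_9 = 8.

8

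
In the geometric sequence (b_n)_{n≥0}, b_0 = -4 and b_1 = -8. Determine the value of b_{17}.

Common ratio r = 2.
b_n = (-4)·2^(n-0).
b_{17} = (-4)·2^17 = -524288.

-524288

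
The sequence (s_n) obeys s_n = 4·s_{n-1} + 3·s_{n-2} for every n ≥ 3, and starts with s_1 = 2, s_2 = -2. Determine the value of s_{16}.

Step forward from the initial values:
s_3 = -2  s_4 = -14  s_5 = -62  …  s_{13} = -13534142  s_{14} = -62876258  s_{15} = -292107458  s_{16} = -1357058606.

-1357058606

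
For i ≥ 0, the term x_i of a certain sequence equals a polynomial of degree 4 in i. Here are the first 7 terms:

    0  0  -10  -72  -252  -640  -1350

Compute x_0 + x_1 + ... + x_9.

1st diffs: 0, -10, -62, -180, -388, -710.
2nd diffs: -10, -52, -118, -208, -322.
3rd diffs: -42, -66, -90, -114.
4th diffs: -24, -24, -24 (constant).
Newton forward-difference form: x_i = (-10)·C(i,2) + (-42)·C(i,3) + (-24)·C(i,4).
Continuing: -2520, -4312, -6912.
Summing i = 0..9 (10 terms) gives -16068.

-16068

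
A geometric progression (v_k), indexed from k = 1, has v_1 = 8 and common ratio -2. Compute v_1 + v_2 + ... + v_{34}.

v_k = 8·(-2)^(k-1).
S = 8·((-2)^34 - 1)/(-2 - 1) = 8·(17179869184 - 1)/(-3) = -45812984488.

-45812984488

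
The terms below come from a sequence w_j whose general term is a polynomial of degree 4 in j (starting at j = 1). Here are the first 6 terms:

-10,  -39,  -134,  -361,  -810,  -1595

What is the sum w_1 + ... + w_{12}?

-68232

1st diffs: -29, -95, -227, -449, -785.
2nd diffs: -66, -132, -222, -336.
3rd diffs: -66, -90, -114.
4th diffs: -24, -24 (constant).
Newton forward-difference form: w_j = -10 + (-29)·C(j-1,1) + (-66)·C(j-1,2) + (-66)·C(j-1,3) + (-24)·C(j-1,4).
Continuing: …, -2854, -4749, -7466, -11215, …, w_{12} = -22769.
Summing j = 1..12 (12 terms) gives -68232.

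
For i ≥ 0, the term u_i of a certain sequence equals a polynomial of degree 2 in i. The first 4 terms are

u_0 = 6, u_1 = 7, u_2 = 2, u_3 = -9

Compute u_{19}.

-1001

1st diffs: 1, -5, -11.
2nd diffs: -6, -6 (constant).
Newton forward-difference form: u_i = 6 + 1·C(i,1) + (-6)·C(i,2).
At i = 19: i = 19, so u_{19} = 6 + 19 - 1026 = -1001.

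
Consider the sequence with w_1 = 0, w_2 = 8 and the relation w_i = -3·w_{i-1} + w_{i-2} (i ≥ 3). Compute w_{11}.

-342696

w_3 = -24  w_4 = 80  w_5 = -264  w_6 = 872  w_7 = -2880  w_8 = 9512  w_9 = -31416  w_{10} = 103760  w_{11} = -342696.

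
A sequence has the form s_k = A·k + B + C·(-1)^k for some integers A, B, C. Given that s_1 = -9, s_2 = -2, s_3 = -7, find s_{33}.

The three given values yield: A + B - C = -9; 2A + B + C = -2; 3A + B - C = -7.
Subtracting the first from the second: A + 2C = 7.
Subtracting the second from the third: A - 2C = -5.
Solving: C = 3, A = 1, then B = -7.
Hence s_{33} = 1·33 + (-7) + 3·(-1) = 23.

23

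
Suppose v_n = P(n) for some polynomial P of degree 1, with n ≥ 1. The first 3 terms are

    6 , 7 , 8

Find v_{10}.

1st diffs: 1, 1 (constant).
So v_n = n + 5.
Evaluating at n = 10 gives v_{10} = 15.

15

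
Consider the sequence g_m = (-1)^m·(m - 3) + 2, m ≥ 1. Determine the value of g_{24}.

23

(-1)^24 = 1; m - 3 at m=24 is 21; so g_{24} = 23.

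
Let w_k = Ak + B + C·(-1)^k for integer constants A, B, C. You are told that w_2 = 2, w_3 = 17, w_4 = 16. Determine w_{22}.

142

At k = 2, 3, 4: 2A + B + C = 2; 3A + B - C = 17; 4A + B + C = 16.
Subtracting the first from the second: A - 2C = 15.
Subtracting the second from the third: A + 2C = -1.
Solving: C = -4, A = 7, then B = -8.
Therefore w_{22} = 154 + (-8) + (-4)·1 = 142.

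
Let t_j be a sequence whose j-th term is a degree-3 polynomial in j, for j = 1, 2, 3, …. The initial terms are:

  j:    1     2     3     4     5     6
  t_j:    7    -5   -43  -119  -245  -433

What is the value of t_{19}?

1st diffs: -12, -38, -76, -126, -188.
2nd diffs: -26, -38, -50, -62.
3rd diffs: -12, -12, -12 (constant).
Newton forward-difference form: t_j = 7 + (-12)·C(j-1,1) + (-26)·C(j-1,2) + (-12)·C(j-1,3).
At j = 19: j-1 = 18, so t_{19} = 7 - 216 - 3978 - 9792 = -13979.

-13979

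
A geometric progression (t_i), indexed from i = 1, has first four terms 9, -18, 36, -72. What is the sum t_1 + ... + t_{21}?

Common ratio r = -2.
t_i = 9·(-2)^(i-1).
S = 9·((-2)^21 - 1)/(-2 - 1) = 9·(-2097152 - 1)/(-3) = 6291459.

6291459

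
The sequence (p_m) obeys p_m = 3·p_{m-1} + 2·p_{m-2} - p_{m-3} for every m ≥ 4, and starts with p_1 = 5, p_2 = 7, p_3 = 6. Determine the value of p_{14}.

6721401

Compute successive terms:
p_4 = 27; p_5 = 86; p_6 = 306; …; p_{11} = 158001; p_{12} = 551562; p_{13} = 1925426; p_{14} = 6721401.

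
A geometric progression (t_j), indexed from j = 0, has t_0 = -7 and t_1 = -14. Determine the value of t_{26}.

Common ratio r = 2.
t_j = (-7)·2^(j-0).
t_{26} = (-7)·2^26 = -469762048.

-469762048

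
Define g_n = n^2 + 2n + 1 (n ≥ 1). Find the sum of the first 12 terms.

818

Over n = 1..12: Σn = 78, Σn² = 650.
Total = (1)·650 + (2)·78 + (1)·12 = 818.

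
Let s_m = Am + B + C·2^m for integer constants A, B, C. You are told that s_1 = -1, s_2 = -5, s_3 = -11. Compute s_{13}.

At m = 1, 2, 3: A + B + 2C = -1; 2A + B + 4C = -5; 3A + B + 8C = -11.
Subtracting the first from the second: A + 2C = -4.
Subtracting the second from the third: A + 4C = -6.
Solving: C = -1, A = -2, then B = 3.
So s_m = -2·m + 3 + (-1)·2^m; at m=13 this is -8215.

-8215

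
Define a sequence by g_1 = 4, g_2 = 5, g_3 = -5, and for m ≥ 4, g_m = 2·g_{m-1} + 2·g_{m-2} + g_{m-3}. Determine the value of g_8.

g_4 = 4; g_5 = 3; g_6 = 9; g_7 = 28; g_8 = 77.

77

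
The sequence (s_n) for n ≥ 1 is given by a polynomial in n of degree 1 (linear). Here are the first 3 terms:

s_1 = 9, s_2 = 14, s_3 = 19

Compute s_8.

44

1st diffs: 5, 5 (constant).
So s_n = 5n + 4.
Evaluating at n = 8 gives s_8 = 44.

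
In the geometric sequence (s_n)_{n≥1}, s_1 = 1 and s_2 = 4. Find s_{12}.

4194304

Common ratio r = 4.
s_n = 1·4^(n-1).
s_{12} = 1·4^11 = 4194304.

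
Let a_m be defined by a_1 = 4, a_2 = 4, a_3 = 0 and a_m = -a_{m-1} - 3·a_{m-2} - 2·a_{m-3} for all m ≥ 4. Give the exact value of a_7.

a_4 = -20;  a_5 = 12;  a_6 = 48;  a_7 = -44.

-44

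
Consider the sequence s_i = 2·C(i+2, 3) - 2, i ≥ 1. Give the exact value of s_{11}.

570

C(13, 3) = 286, so s_{11} = 570.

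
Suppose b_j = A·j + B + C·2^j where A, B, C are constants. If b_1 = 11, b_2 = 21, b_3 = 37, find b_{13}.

24629

Plug in j = 1, 2, 3: A + B + 2C = 11; 2A + B + 4C = 21; 3A + B + 8C = 37.
Subtracting the first from the second: A + 2C = 10.
Subtracting the second from the third: A + 4C = 16.
Solving: C = 3, A = 4, then B = 1.
So b_j = 4·j + 1 + 3·2^j; at j=13 this is 24629.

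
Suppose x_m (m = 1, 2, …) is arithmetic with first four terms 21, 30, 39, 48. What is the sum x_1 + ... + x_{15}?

1260

Common difference d = 9.
x_m = 21 + (m - 1)·9.
x_{15} = 147; S = 15·(21 + 147)/2 = 1260.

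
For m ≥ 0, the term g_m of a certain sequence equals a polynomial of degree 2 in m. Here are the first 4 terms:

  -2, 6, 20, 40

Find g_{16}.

846

1st diffs: 8, 14, 20.
2nd diffs: 6, 6 (constant).
So g_m = 3m^2 + 5m - 2.
Evaluating at m = 16 gives g_{16} = 846.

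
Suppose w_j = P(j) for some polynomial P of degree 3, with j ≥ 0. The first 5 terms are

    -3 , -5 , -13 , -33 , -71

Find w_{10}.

-1013

1st diffs: -2, -8, -20, -38.
2nd diffs: -6, -12, -18.
3rd diffs: -6, -6 (constant).
Newton forward-difference form: w_j = -3 + (-2)·C(j,1) + (-6)·C(j,2) + (-6)·C(j,3).
At j = 10: j = 10, so w_{10} = -3 - 20 - 270 - 720 = -1013.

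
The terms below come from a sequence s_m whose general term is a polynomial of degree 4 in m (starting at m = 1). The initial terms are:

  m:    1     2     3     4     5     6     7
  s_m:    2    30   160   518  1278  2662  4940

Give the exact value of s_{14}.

78678

1st diffs: 28, 130, 358, 760, 1384, 2278.
2nd diffs: 102, 228, 402, 624, 894.
3rd diffs: 126, 174, 222, 270.
4th diffs: 48, 48, 48 (constant).
Newton forward-difference form: s_m = 2 + 28·C(m-1,1) + 102·C(m-1,2) + 126·C(m-1,3) + 48·C(m-1,4).
At m = 14: m-1 = 13, so s_{14} = 2 + 364 + 7956 + 36036 + 34320 = 78678.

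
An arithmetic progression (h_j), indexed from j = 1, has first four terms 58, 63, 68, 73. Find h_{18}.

143

Common difference d = 5.
h_j = 58 + (j - 1)·5.
h_{18} = 58 + 17·5 = 143.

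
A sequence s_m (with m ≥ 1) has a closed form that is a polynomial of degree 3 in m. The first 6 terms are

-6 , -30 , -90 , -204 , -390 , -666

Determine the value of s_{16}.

1st diffs: -24, -60, -114, -186, -276.
2nd diffs: -36, -54, -72, -90.
3rd diffs: -18, -18, -18 (constant).
Newton forward-difference form: s_m = -6 + (-24)·C(m-1,1) + (-36)·C(m-1,2) + (-18)·C(m-1,3).
At m = 16: m-1 = 15, so s_{16} = -6 - 360 - 3780 - 8190 = -12336.

-12336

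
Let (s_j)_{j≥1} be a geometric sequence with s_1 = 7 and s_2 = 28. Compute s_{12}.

Common ratio r = 4.
s_j = 7·4^(j-1).
s_{12} = 7·4^11 = 29360128.

29360128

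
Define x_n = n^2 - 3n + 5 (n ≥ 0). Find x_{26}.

x_{26} = 1·26^2 - 3·26 + 5 = 603.

603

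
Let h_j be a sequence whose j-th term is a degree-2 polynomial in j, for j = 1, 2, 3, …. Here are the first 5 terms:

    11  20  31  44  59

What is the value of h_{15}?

319

1st diffs: 9, 11, 13, 15.
2nd diffs: 2, 2, 2 (constant).
Newton forward-difference form: h_j = 11 + 9·C(j-1,1) + 2·C(j-1,2).
At j = 15: j-1 = 14, so h_{15} = 11 + 126 + 182 = 319.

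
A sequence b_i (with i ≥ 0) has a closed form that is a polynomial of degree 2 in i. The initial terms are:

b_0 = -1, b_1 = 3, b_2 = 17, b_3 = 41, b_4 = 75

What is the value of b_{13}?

1st diffs: 4, 14, 24, 34.
2nd diffs: 10, 10, 10 (constant).
Newton forward-difference form: b_i = -1 + 4·C(i,1) + 10·C(i,2).
At i = 13: i = 13, so b_{13} = -1 + 52 + 780 = 831.

831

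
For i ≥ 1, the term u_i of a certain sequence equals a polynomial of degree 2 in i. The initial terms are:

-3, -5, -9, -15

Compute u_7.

-45

1st diffs: -2, -4, -6.
2nd diffs: -2, -2 (constant).
Newton forward-difference form: u_i = -3 + (-2)·C(i-1,1) + (-2)·C(i-1,2).
At i = 7: i-1 = 6, so u_7 = -3 - 12 - 30 = -45.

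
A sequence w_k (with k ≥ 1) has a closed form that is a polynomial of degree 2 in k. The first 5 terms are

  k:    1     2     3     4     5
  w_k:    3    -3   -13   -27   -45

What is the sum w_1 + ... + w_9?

-525

1st diffs: -6, -10, -14, -18.
2nd diffs: -4, -4, -4 (constant).
So w_k = -2k^2 + 5.
Continuing: -67, -93, -123, -157.
Summing k = 1..9 (9 terms) gives -525.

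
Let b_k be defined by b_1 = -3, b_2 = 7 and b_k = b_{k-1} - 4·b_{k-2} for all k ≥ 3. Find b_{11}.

83

Iterate the recurrence:
b_3 = 19, b_4 = -9, b_5 = -85, b_6 = -49, b_7 = 291, b_8 = 487, b_9 = -677, b_{10} = -2625, b_{11} = 83.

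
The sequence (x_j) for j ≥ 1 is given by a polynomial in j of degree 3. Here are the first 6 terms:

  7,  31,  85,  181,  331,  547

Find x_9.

1st diffs: 24, 54, 96, 150, 216.
2nd diffs: 30, 42, 54, 66.
3rd diffs: 12, 12, 12 (constant).
Newton forward-difference form: x_j = 7 + 24·C(j-1,1) + 30·C(j-1,2) + 12·C(j-1,3).
At j = 9: j-1 = 8, so x_9 = 7 + 192 + 840 + 672 = 1711.

1711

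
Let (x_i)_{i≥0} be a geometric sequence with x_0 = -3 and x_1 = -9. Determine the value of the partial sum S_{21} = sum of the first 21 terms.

-15690529803

Common ratio r = 3.
x_i = (-3)·3^(i-0).
S = (-3)·(3^21 - 1)/(3 - 1) = (-3)·(10460353203 - 1)/(2) = -15690529803.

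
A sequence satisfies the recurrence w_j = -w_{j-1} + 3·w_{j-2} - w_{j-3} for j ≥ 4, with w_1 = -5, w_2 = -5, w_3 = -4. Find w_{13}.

Applying the relation repeatedly:
w_4 = -6  w_5 = -1  w_6 = -13  w_7 = 16  w_8 = -54  w_9 = 115  w_{10} = -293  w_{11} = 692  w_{12} = -1686  w_{13} = 4055.

4055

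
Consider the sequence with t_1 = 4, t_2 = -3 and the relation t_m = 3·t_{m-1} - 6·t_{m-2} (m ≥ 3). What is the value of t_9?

Iterate the recurrence:
t_3 = -33  t_4 = -81  t_5 = -45  t_6 = 351  t_7 = 1323  t_8 = 1863  t_9 = -2349.

-2349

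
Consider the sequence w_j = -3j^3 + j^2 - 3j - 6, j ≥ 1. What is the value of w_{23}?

w_{23} = -3·23^3 + 1·23^2 - 3·23 - 6 = -36047.

-36047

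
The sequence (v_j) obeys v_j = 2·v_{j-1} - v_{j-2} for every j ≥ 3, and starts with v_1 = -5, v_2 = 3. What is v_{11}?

Iterate the recurrence:
v_3 = 11; v_4 = 19; v_5 = 27; v_6 = 35; v_7 = 43; v_8 = 51; v_9 = 59; v_{10} = 67; v_{11} = 75.
(Characteristic roots are 1 and 1.)

75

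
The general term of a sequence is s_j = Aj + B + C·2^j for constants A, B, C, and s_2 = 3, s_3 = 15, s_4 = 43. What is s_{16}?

Plug in j = 2, 3, 4: 2A + B + 4C = 3; 3A + B + 8C = 15; 4A + B + 16C = 43.
Subtracting the first from the second: A + 4C = 12.
Subtracting the second from the third: A + 8C = 28.
Solving: C = 4, A = -4, then B = -5.
Therefore s_{16} = -64 + (-5) + 4·65536 = 262075.

262075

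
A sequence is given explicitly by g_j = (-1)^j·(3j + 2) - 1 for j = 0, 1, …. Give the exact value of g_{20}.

(-1)^20 = 1; 3j + 2 at j=20 is 62; so g_{20} = 61.

61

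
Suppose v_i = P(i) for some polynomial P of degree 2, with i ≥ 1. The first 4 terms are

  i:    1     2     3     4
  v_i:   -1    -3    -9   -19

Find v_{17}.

1st diffs: -2, -6, -10.
2nd diffs: -4, -4 (constant).
So v_i = -2i^2 + 4i - 3.
Evaluating at i = 17 gives v_{17} = -513.

-513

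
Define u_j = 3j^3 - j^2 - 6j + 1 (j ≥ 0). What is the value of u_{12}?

u_{12} = 3·12^3 - 1·12^2 - 6·12 + 1 = 4969.

4969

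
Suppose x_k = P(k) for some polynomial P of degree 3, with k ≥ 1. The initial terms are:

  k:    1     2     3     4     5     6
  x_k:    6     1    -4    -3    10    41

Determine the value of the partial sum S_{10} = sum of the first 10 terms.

1095

1st diffs: -5, -5, 1, 13, 31.
2nd diffs: 0, 6, 12, 18.
3rd diffs: 6, 6, 6 (constant).
Newton forward-difference form: x_k = 6 + (-5)·C(k-1,1) + 6·C(k-1,3).
Continuing: 96, 181, 302, 465.
Summing k = 1..10 (10 terms) gives 1095.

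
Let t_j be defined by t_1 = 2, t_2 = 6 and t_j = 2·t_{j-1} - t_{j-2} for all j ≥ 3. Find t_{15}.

Step forward from the initial values:
t_3 = 10;  t_4 = 14;  t_5 = 18;  …;  t_{12} = 46;  t_{13} = 50;  t_{14} = 54;  t_{15} = 58.
(Characteristic roots are 1 and 1.)

58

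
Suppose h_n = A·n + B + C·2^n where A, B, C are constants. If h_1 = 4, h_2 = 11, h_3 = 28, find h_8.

The three given values yield: A + B + 2C = 4; 2A + B + 4C = 11; 3A + B + 8C = 28.
Subtracting the first from the second: A + 2C = 7.
Subtracting the second from the third: A + 4C = 17.
Solving: C = 5, A = -3, then B = -3.
Hence h_8 = -3·8 + (-3) + 5·256 = 1253.

1253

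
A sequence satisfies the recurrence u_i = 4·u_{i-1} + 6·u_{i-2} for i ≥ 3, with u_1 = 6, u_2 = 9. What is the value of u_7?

47808

Iterate the recurrence:
u_3 = 72;  u_4 = 342;  u_5 = 1800;  u_6 = 9252;  u_7 = 47808.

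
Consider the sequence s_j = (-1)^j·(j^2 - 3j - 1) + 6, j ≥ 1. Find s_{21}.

(-1)^21 = -1; j^2 - 3j - 1 at j=21 is 377; so s_{21} = -371.

-371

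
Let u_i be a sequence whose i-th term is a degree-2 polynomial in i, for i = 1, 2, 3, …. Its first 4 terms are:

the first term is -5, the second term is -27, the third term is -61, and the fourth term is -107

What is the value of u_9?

1st diffs: -22, -34, -46.
2nd diffs: -12, -12 (constant).
Newton forward-difference form: u_i = -5 + (-22)·C(i-1,1) + (-12)·C(i-1,2).
At i = 9: i-1 = 8, so u_9 = -5 - 176 - 336 = -517.

-517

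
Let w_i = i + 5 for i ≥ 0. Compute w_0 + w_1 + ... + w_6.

Over i = 0..6: Σi = 21.
Total = (1)·21 + (5)·7 = 56.

56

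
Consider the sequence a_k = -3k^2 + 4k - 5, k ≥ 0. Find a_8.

a_8 = -3·8^2 + 4·8 - 5 = -165.

-165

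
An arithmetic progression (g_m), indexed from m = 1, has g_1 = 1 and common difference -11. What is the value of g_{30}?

g_m = 1 + (m - 1)·(-11).
g_{30} = 1 + 29·(-11) = -318.

-318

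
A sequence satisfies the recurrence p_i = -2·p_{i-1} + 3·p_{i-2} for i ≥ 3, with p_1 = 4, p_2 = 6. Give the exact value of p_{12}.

88578

Step forward from the initial values:
p_3 = 0, p_4 = 18, p_5 = -36, p_6 = 126, p_7 = -360, p_8 = 1098, p_9 = -3276, p_{10} = 9846, p_{11} = -29520, p_{12} = 88578.
(Characteristic roots are 1 and -3.)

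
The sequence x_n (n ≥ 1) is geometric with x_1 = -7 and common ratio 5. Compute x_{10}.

-13671875

x_n = (-7)·5^(n-1).
x_{10} = (-7)·5^9 = -13671875.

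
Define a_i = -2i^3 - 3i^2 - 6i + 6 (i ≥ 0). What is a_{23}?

a_{23} = -2·23^3 - 3·23^2 - 6·23 + 6 = -26053.

-26053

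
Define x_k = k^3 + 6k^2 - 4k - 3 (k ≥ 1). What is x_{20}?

x_{20} = 1·20^3 + 6·20^2 - 4·20 - 3 = 10317.

10317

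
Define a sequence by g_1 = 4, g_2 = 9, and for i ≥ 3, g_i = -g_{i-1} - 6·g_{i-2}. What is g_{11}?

Iterate the recurrence:
g_3 = -33  g_4 = -21  g_5 = 219  g_6 = -93  g_7 = -1221  g_8 = 1779  g_9 = 5547  g_{10} = -16221  g_{11} = -17061.

-17061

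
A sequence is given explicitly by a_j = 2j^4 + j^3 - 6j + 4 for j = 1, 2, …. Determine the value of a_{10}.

20944

a_{10} = 2·10^4 + 1·10^3 - 6·10 + 4 = 20944.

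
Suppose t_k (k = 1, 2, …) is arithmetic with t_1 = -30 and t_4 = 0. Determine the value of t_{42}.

Common difference d = (0 - (-30)) / (4 - 1) = 10.
t_k = -30 + (k - 1)·10.
t_{42} = -30 + 41·10 = 380.

380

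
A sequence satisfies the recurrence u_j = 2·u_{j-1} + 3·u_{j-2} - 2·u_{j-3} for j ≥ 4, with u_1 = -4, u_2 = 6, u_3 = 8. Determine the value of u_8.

2330

Applying the relation repeatedly:
u_4 = 42, u_5 = 96, u_6 = 302, u_7 = 808, u_8 = 2330.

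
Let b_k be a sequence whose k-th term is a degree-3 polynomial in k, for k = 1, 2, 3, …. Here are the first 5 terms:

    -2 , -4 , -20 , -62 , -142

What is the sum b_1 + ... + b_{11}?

-6402

1st diffs: -2, -16, -42, -80.
2nd diffs: -14, -26, -38.
3rd diffs: -12, -12 (constant).
So b_k = -2k^3 + 5k^2 - 3k - 2.
Continuing: …, -272, -464, -730, -1082, …, b_{11} = -2092.
Summing k = 1..11 (11 terms) gives -6402.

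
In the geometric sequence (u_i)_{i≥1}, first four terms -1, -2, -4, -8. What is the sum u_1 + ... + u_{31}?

-2147483647

Common ratio r = 2.
u_i = (-1)·2^(i-1).
S = (-1)·(2^31 - 1)/(2 - 1) = (-1)·(2147483648 - 1)/(1) = -2147483647.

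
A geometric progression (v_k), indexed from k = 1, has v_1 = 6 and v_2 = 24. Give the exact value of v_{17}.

Common ratio r = 4.
v_k = 6·4^(k-1).
v_{17} = 6·4^16 = 25769803776.

25769803776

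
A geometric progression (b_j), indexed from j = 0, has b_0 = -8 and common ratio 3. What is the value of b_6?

b_j = (-8)·3^(j-0).
b_6 = (-8)·3^6 = -5832.

-5832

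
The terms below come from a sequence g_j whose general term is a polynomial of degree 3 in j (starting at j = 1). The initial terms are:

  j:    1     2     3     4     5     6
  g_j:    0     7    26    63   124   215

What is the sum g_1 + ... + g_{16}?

18480

1st diffs: 7, 19, 37, 61, 91.
2nd diffs: 12, 18, 24, 30.
3rd diffs: 6, 6, 6 (constant).
Newton forward-difference form: g_j = 7·C(j-1,1) + 12·C(j-1,2) + 6·C(j-1,3).
Continuing: …, 342, 511, 728, 999, …, g_{16} = 4095.
Summing j = 1..16 (16 terms) gives 18480.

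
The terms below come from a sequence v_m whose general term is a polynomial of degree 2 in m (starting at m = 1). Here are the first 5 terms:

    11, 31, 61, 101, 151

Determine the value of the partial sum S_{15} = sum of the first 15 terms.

6815

1st diffs: 20, 30, 40, 50.
2nd diffs: 10, 10, 10 (constant).
Newton forward-difference form: v_m = 11 + 20·C(m-1,1) + 10·C(m-1,2).
Continuing: …, 211, 281, 361, 451, …, v_{15} = 1201.
Summing m = 1..15 (15 terms) gives 6815.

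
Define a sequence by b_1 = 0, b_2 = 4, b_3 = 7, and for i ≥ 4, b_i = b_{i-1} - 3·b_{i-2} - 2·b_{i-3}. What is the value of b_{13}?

7031

Applying the relation repeatedly:
b_4 = -5;  b_5 = -34;  b_6 = -33;  b_7 = 79;  b_8 = 246;  b_9 = 75;  b_{10} = -821;  b_{11} = -1538;  b_{12} = 775;  b_{13} = 7031.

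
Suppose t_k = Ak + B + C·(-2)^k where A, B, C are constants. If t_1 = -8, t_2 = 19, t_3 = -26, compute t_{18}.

Write the equations: A + B - 2C = -8; 2A + B + 4C = 19; 3A + B - 8C = -26.
Subtracting the first from the second: A + 6C = 27.
Subtracting the second from the third: A - 12C = -45.
Solving: C = 4, A = 3, then B = -3.
So t_k = 3·k + (-3) + 4·(-2)^k; at k=18 this is 1048627.

1048627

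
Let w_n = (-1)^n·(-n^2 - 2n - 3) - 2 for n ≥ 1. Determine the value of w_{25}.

676

(-1)^25 = -1; -n^2 - 2n - 3 at n=25 is -678; so w_{25} = 676.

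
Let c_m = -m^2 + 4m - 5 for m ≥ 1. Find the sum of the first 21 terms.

-2492

Over m = 1..21: Σm = 231, Σm² = 3311.
Total = (-1)·3311 + (4)·231 + (-5)·21 = -2492.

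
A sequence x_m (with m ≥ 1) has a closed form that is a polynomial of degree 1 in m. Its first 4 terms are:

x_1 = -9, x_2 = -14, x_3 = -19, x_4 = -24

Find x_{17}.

1st diffs: -5, -5, -5 (constant).
So x_m = -5m - 4.
Evaluating at m = 17 gives x_{17} = -89.

-89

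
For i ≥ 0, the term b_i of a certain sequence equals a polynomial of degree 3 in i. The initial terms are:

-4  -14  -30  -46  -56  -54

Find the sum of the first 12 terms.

942

1st diffs: -10, -16, -16, -10, 2.
2nd diffs: -6, 0, 6, 12.
3rd diffs: 6, 6, 6 (constant).
Newton forward-difference form: b_i = -4 + (-10)·C(i,1) + (-6)·C(i,2) + 6·C(i,3).
Continuing: …, -34, 10, 84, 194, …, b_{11} = 546.
Summing i = 0..11 (12 terms) gives 942.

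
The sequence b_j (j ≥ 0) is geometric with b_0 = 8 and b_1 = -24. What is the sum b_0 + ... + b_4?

Common ratio r = -3.
b_j = 8·(-3)^(j-0).
S = 8·((-3)^5 - 1)/(-3 - 1) = 8·(-243 - 1)/(-4) = 488.

488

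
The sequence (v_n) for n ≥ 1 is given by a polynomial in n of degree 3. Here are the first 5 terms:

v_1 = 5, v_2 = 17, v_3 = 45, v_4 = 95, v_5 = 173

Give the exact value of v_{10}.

1193

1st diffs: 12, 28, 50, 78.
2nd diffs: 16, 22, 28.
3rd diffs: 6, 6 (constant).
So v_n = n^3 + 2n^2 - n + 3.
Evaluating at n = 10 gives v_{10} = 1193.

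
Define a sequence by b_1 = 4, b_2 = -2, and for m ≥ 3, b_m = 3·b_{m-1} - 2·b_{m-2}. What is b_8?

-758

Iterate the recurrence:
b_3 = -14  b_4 = -38  b_5 = -86  b_6 = -182  b_7 = -374  b_8 = -758.
(Characteristic roots are 2 and 1.)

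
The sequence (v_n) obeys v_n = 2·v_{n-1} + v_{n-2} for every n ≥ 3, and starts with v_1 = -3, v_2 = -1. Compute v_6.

Applying the relation repeatedly:
v_3 = -5; v_4 = -11; v_5 = -27; v_6 = -65.

-65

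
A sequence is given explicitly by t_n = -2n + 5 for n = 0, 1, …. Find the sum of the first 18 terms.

-216

Over n = 0..17: Σn = 153.
Total = (-2)·153 + (5)·18 = -216.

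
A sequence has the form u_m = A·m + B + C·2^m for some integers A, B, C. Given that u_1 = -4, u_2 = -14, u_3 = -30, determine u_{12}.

Plug in m = 1, 2, 3: A + B + 2C = -4; 2A + B + 4C = -14; 3A + B + 8C = -30.
Subtracting the first from the second: A + 2C = -10.
Subtracting the second from the third: A + 4C = -16.
Solving: C = -3, A = -4, then B = 6.
So u_m = -4·m + 6 + (-3)·2^m; at m=12 this is -12330.

-12330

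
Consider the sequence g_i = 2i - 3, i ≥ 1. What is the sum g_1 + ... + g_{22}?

Over i = 1..22: Σi = 253.
Total = (2)·253 + (-3)·22 = 440.

440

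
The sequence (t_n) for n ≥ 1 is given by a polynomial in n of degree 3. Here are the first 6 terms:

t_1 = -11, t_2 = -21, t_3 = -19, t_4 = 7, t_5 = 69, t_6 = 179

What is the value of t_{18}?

9611

1st diffs: -10, 2, 26, 62, 110.
2nd diffs: 12, 24, 36, 48.
3rd diffs: 12, 12, 12 (constant).
Newton forward-difference form: t_n = -11 + (-10)·C(n-1,1) + 12·C(n-1,2) + 12·C(n-1,3).
At n = 18: n-1 = 17, so t_{18} = -11 - 170 + 1632 + 8160 = 9611.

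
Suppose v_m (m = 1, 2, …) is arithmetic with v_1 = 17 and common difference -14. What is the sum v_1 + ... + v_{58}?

v_m = 17 + (m - 1)·(-14).
v_{58} = -781; S = 58·(17 + (-781))/2 = -22156.

-22156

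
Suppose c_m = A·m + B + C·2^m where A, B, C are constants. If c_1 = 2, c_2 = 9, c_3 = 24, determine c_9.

The three given values yield: A + B + 2C = 2; 2A + B + 4C = 9; 3A + B + 8C = 24.
Subtracting the first from the second: A + 2C = 7.
Subtracting the second from the third: A + 4C = 15.
Solving: C = 4, A = -1, then B = -5.
So c_m = -1·m + (-5) + 4·2^m; at m=9 this is 2034.

2034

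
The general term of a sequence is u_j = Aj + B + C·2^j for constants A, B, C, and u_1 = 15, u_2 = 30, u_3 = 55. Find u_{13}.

41025

At j = 1, 2, 3: A + B + 2C = 15; 2A + B + 4C = 30; 3A + B + 8C = 55.
Subtracting the first from the second: A + 2C = 15.
Subtracting the second from the third: A + 4C = 25.
Solving: C = 5, A = 5, then B = 0.
Therefore u_{13} = 65 + 0 + 5·8192 = 41025.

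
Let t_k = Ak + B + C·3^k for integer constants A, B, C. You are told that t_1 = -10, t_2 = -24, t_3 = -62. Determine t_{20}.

-6973568844

Write the equations: A + B + 3C = -10; 2A + B + 9C = -24; 3A + B + 27C = -62.
Subtracting the first from the second: A + 6C = -14.
Subtracting the second from the third: A + 18C = -38.
Solving: C = -2, A = -2, then B = -2.
Therefore t_{20} = -40 + (-2) + (-2)·3486784401 = -6973568844.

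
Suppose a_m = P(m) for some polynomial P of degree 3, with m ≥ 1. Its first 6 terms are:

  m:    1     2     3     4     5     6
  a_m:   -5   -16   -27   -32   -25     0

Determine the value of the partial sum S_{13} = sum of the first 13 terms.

3367

1st diffs: -11, -11, -5, 7, 25.
2nd diffs: 0, 6, 12, 18.
3rd diffs: 6, 6, 6 (constant).
Newton forward-difference form: a_m = -5 + (-11)·C(m-1,1) + 6·C(m-1,3).
Continuing: …, 49, 128, 243, 400, …, a_{13} = 1183.
Summing m = 1..13 (13 terms) gives 3367.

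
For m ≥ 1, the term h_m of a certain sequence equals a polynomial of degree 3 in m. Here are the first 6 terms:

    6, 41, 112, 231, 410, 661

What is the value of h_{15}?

1st diffs: 35, 71, 119, 179, 251.
2nd diffs: 36, 48, 60, 72.
3rd diffs: 12, 12, 12 (constant).
Newton forward-difference form: h_m = 6 + 35·C(m-1,1) + 36·C(m-1,2) + 12·C(m-1,3).
At m = 15: m-1 = 14, so h_{15} = 6 + 490 + 3276 + 4368 = 8140.

8140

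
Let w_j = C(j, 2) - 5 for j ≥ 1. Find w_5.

5

C(5, 2) = 10, so w_5 = 5.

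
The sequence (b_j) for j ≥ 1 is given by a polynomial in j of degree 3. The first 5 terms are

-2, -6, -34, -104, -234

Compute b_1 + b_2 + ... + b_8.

1st diffs: -4, -28, -70, -130.
2nd diffs: -24, -42, -60.
3rd diffs: -18, -18 (constant).
Newton forward-difference form: b_j = -2 + (-4)·C(j-1,1) + (-24)·C(j-1,2) + (-18)·C(j-1,3).
Continuing: -442, -746, -1164.
Summing j = 1..8 (8 terms) gives -2732.

-2732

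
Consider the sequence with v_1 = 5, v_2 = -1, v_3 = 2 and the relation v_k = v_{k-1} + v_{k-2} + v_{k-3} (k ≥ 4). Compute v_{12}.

578

Step forward from the initial values:
v_4 = 6;  v_5 = 7;  v_6 = 15;  v_7 = 28;  v_8 = 50;  v_9 = 93;  v_{10} = 171;  v_{11} = 314;  v_{12} = 578.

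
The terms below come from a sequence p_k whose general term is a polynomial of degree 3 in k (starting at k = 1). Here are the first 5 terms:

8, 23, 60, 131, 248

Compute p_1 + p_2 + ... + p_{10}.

1st diffs: 15, 37, 71, 117.
2nd diffs: 22, 34, 46.
3rd diffs: 12, 12 (constant).
Newton forward-difference form: p_k = 8 + 15·C(k-1,1) + 22·C(k-1,2) + 12·C(k-1,3).
Continuing: …, 423, 668, 995, 1416, …, p_{10} = 1943.
Summing k = 1..10 (10 terms) gives 5915.

5915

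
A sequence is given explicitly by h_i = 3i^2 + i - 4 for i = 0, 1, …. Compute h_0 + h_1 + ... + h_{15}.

Over i = 0..15: Σi = 120, Σi² = 1240.
Total = (3)·1240 + (1)·120 + (-4)·16 = 3776.

3776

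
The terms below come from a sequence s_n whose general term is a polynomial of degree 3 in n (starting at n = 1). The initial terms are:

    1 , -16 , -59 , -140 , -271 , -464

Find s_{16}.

-8444

1st diffs: -17, -43, -81, -131, -193.
2nd diffs: -26, -38, -50, -62.
3rd diffs: -12, -12, -12 (constant).
Newton forward-difference form: s_n = 1 + (-17)·C(n-1,1) + (-26)·C(n-1,2) + (-12)·C(n-1,3).
At n = 16: n-1 = 15, so s_{16} = 1 - 255 - 2730 - 5460 = -8444.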